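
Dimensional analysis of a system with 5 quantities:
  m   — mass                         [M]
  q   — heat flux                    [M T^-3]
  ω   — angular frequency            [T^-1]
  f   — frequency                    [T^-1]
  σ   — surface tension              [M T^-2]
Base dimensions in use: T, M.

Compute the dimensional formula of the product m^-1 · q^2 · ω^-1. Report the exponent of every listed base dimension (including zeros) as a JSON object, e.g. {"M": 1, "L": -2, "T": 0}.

{"T": -5, "M": 1}

Exponent matrix [T,M] × [m,q,ω,f,σ]:
  T: [ 0 -3 -1 -1 -2]
  M: [ 1  1  0  0  1]
  [T]: (-1)·0+(2)·-3+(-1)·-1 = -5
  [M]: (-1)·1+(2)·1+(-1)·0 = 1
⇒ T^-5 M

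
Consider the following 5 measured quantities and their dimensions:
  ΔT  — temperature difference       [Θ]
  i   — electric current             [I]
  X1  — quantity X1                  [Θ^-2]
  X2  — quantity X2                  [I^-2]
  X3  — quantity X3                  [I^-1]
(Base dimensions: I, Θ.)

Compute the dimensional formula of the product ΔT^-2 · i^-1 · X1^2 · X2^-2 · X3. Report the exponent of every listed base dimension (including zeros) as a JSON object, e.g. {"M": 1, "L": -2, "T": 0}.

{"I": 2, "Θ": -6}

Exponent matrix [I,Θ] × [ΔT,i,X1,X2,X3]:
  I: [ 0  1  0 -2 -1]
  Θ: [ 1  0 -2  0  0]
  [I]: (-2)·0+(-1)·1+(2)·0+(-2)·-2+(1)·-1 = 2
  [Θ]: (-2)·1+(-1)·0+(2)·-2+(-2)·0+(1)·0 = -6
⇒ I^2 Θ^-6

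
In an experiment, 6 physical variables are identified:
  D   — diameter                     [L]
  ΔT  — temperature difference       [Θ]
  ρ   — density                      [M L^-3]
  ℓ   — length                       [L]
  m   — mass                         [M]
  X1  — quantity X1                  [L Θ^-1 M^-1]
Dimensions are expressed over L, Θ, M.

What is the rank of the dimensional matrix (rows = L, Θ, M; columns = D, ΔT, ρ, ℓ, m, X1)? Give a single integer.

Dimensional matrix (L×Θ×M by D×ΔT×ρ×ℓ×m×X1):
  L: [ 1  0 -3  1  0  1]
  Θ: [ 0  1  0  0  0 -1]
  M: [ 0  0  1  0  1 -1]
Row reduction gives pivot columns D,ΔT,ρ; rank = 3

3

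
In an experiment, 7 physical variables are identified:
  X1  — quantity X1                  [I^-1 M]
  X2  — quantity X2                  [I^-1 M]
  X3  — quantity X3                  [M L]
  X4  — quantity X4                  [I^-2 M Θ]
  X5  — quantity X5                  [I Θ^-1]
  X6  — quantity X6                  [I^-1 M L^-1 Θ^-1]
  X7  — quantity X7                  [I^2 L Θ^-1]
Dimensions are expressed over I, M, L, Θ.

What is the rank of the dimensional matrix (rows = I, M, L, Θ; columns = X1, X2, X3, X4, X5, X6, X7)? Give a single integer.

Dimensional matrix (I×M×L×Θ by X1×X2×X3×X4×X5×X6×X7):
  I: [-1 -1  0 -2  1 -1  2]
  M: [ 1  1  1  1  0  1  0]
  L: [ 0  0  1  0  0 -1  1]
  Θ: [ 0  0  0  1 -1 -1 -1]
Row reduction gives pivot columns X1,X3,X4; rank = 3

3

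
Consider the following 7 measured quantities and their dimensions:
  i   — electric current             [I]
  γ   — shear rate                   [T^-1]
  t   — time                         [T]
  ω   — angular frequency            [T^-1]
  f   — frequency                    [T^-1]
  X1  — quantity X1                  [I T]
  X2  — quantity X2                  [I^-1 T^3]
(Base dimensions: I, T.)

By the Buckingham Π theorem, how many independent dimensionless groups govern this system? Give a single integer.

5

Dimensional matrix (I×T by i×γ×t×ω×f×X1×X2):
  I: [ 1  0  0  0  0  1 -1]
  T: [ 0 -1  1 -1 -1  1  3]
Row reduction gives pivot columns i,γ; rank = 2
7 vars − rank 2 = 5 Π groups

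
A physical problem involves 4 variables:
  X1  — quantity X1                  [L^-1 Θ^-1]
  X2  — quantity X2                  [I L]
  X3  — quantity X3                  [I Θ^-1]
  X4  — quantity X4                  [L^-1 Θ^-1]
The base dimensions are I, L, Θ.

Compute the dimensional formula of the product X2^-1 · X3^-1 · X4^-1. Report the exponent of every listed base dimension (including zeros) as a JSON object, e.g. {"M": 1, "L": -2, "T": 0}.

Dimensional matrix (I×L×Θ by X1×X2×X3×X4):
  I: [ 0  1  1  0]
  L: [-1  1  0 -1]
  Θ: [-1  0 -1 -1]
  [I]: (-1)·1+(-1)·1+(-1)·0 = -2
  [L]: (-1)·1+(-1)·0+(-1)·-1 = 0
  [Θ]: (-1)·0+(-1)·-1+(-1)·-1 = 2
⇒ I^-2 Θ^2

{"I": -2, "L": 0, "Θ": 2}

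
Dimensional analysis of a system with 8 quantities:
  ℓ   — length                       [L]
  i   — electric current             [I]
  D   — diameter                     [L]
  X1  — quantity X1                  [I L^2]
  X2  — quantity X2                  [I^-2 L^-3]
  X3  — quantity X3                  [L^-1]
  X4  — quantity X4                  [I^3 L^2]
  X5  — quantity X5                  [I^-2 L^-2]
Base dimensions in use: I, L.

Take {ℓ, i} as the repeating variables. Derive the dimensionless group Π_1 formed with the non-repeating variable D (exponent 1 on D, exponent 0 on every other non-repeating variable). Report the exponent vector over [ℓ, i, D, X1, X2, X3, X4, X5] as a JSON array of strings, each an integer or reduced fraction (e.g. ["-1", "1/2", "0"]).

Exponent matrix [I,L] × [ℓ,i,D,X1,X2,X3,X4,X5]:
  I: [ 0  1  0  1 -2  0  3 -2]
  L: [ 1  0  1  2 -3 -1  2 -2]
Echelon form has 2 nonzero rows (pivots: ℓ,i)
Repeat: ℓ,i; free: D,X1,X2,X3,X4,X5
RREF:
  r0: [   1    0    1    2   -3   -1    2   -2]
  r1: [   0    1    0    1   -2    0    3   -2]
Fix exponent of D at 1, X1 at 0, X2 at 0, X3 at 0, X4 at 0, X5 at 0; solve each RREF row for its pivot's exponent:
  r0: exp(ℓ) + (1)·1 = 0 ⇒ exp(ℓ) = -1
  r1: exp(i) + (0)·1 = 0 ⇒ exp(i) = 0
Π_1 = ℓ^-1 · D

["-1", "0", "1", "0", "0", "0", "0", "0"]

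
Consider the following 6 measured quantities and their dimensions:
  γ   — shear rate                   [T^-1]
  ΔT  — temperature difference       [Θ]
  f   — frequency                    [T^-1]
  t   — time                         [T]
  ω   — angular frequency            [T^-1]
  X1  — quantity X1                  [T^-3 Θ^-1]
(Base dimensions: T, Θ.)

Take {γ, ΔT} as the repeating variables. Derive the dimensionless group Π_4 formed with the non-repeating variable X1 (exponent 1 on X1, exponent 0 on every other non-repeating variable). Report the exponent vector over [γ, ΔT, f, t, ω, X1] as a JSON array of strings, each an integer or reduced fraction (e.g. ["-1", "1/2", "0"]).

Dimensional matrix (T×Θ by γ×ΔT×f×t×ω×X1):
  T: [-1  0 -1  1 -1 -3]
  Θ: [ 0  1  0  0  0 -1]
Row reduction gives pivot columns γ,ΔT; rank = 2
Repeat: γ,ΔT; free: f,t,ω,X1
RREF:
  r0: [   1    0    1   -1    1    3]
  r1: [   0    1    0    0    0   -1]
Fix exponent of X1 at 1, f at 0, t at 0, ω at 0; solve each RREF row for its pivot's exponent:
  r0: exp(γ) + (3)·1 = 0 ⇒ exp(γ) = -3
  r1: exp(ΔT) + (-1)·1 = 0 ⇒ exp(ΔT) = 1
Π_4 = γ^-3 · ΔT · X1

["-3", "1", "0", "0", "0", "1"]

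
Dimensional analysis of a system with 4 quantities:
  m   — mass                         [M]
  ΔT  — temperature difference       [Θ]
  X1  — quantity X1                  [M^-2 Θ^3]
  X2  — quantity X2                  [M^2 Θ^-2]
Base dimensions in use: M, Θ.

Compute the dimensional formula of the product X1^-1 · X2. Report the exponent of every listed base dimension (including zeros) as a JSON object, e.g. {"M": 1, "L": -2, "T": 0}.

Dimensional matrix (M×Θ by m×ΔT×X1×X2):
  M: [ 1  0 -2  2]
  Θ: [ 0  1  3 -2]
  [M]: (-1)·-2+(1)·2 = 4
  [Θ]: (-1)·3+(1)·-2 = -5
⇒ M^4 Θ^-5

{"M": 4, "Θ": -5}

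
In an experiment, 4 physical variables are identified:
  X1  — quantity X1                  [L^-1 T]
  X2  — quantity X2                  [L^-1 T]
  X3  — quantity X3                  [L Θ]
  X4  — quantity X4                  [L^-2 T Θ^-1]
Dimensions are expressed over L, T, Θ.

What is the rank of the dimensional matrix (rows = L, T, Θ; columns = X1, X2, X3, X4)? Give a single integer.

2

Dimensional matrix (L×T×Θ by X1×X2×X3×X4):
  L: [-1 -1  1 -2]
  T: [ 1  1  0  1]
  Θ: [ 0  0  1 -1]
RREF → pivots at {X1,X3} ⇒ r = 2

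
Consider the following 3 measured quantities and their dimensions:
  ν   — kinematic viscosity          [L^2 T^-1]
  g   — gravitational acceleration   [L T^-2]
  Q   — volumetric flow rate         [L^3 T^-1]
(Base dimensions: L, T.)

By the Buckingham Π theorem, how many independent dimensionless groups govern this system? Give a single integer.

Dimensional matrix (L×T by ν×g×Q):
  L: [ 2  1  3]
  T: [-1 -2 -1]
RREF → pivots at {ν,g} ⇒ r = 2
n=3, r=2 ⇒ 1 dimensionless group

1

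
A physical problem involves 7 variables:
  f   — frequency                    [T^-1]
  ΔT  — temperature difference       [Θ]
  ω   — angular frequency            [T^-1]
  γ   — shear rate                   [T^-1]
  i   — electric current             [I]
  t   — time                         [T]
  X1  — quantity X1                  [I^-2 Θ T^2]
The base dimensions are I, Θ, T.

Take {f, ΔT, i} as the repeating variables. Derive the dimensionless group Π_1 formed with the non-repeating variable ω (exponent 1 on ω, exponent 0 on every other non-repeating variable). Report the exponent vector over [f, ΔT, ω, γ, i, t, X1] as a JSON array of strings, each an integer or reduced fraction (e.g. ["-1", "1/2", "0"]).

Exponent matrix [I,Θ,T] × [f,ΔT,ω,γ,i,t,X1]:
  I: [ 0  0  0  0  1  0 -2]
  Θ: [ 0  1  0  0  0  0  1]
  T: [-1  0 -1 -1  0  1  2]
Echelon form has 3 nonzero rows (pivots: f,ΔT,i)
Repeat: f,ΔT,i; free: ω,γ,t,X1
RREF:
  r0: [   1    0    1    1    0   -1   -2]
  r1: [   0    1    0    0    0    0    1]
  r2: [   0    0    0    0    1    0   -2]
Fix exponent of ω at 1, γ at 0, t at 0, X1 at 0; solve each RREF row for its pivot's exponent:
  r0: exp(f) + (1)·1 = 0 ⇒ exp(f) = -1
  r1: exp(ΔT) + (0)·1 = 0 ⇒ exp(ΔT) = 0
  r2: exp(i) + (0)·1 = 0 ⇒ exp(i) = 0
Π_1 = f^-1 · ω

["-1", "0", "1", "0", "0", "0", "0"]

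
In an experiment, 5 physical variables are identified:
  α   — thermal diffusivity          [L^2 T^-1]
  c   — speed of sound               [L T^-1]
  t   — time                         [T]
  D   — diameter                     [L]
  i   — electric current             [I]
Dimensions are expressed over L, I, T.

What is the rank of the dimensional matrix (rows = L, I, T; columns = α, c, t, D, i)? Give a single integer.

Exponent matrix [L,I,T] × [α,c,t,D,i]:
  L: [ 2  1  0  1  0]
  I: [ 0  0  0  0  1]
  T: [-1 -1  1  0  0]
RREF → pivots at {α,c,i} ⇒ r = 3

3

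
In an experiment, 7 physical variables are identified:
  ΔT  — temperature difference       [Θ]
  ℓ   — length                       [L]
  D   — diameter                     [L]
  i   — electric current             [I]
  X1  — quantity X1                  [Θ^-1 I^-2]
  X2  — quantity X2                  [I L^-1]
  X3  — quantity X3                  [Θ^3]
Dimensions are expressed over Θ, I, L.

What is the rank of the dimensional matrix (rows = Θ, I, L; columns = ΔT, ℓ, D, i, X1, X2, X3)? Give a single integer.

Write exponents as rows Θ,I,L / cols ΔT,ℓ,D,i,X1,X2,X3:
  Θ: [ 1  0  0  0 -1  0  3]
  I: [ 0  0  0  1 -2  1  0]
  L: [ 0  1  1  0  0 -1  0]
RREF → pivots at {ΔT,ℓ,i} ⇒ r = 3

3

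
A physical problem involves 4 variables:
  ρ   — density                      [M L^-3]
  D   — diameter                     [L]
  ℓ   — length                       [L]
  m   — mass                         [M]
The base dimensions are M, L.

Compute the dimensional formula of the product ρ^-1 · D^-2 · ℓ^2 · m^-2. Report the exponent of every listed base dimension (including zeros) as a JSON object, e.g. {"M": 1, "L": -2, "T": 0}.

{"M": -3, "L": 3}

Exponent matrix [M,L] × [ρ,D,ℓ,m]:
  M: [ 1  0  0  1]
  L: [-3  1  1  0]
  [M]: (-1)·1+(-2)·0+(2)·0+(-2)·1 = -3
  [L]: (-1)·-3+(-2)·1+(2)·1+(-2)·0 = 3
⇒ M^-3 L^3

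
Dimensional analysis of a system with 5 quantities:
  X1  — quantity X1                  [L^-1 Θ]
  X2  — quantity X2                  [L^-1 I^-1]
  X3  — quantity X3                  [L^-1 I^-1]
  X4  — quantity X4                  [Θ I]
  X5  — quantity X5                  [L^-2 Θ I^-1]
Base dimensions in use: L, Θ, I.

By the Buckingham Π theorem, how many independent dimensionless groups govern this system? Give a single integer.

3

Dimensional matrix (L×Θ×I by X1×X2×X3×X4×X5):
  L: [-1 -1 -1  0 -2]
  Θ: [ 1  0  0  1  1]
  I: [ 0 -1 -1  1 -1]
RREF → pivots at {X1,X2} ⇒ r = 2
5 vars − rank 2 = 3 Π groups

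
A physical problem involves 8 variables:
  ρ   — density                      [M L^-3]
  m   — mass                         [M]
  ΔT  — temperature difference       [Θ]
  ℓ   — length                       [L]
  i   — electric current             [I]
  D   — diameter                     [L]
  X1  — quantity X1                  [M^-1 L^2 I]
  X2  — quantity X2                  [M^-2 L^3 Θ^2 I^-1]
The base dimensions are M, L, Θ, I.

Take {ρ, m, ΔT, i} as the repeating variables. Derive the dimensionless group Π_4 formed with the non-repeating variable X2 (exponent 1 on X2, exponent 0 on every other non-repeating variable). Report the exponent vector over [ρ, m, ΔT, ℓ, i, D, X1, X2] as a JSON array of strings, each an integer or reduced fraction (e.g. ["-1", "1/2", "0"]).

Write exponents as rows M,L,Θ,I / cols ρ,m,ΔT,ℓ,i,D,X1,X2:
  M: [ 1  1  0  0  0  0 -1 -2]
  L: [-3  0  0  1  0  1  2  3]
  Θ: [ 0  0  1  0  0  0  0  2]
  I: [ 0  0  0  0  1  0  1 -1]
RREF → pivots at {ρ,m,ΔT,i} ⇒ r = 4
Repeat: ρ,m,ΔT,i; free: ℓ,D,X1,X2
RREF:
  r0: [   1    0    0 -1/3    0 -1/3 -2/3   -1]
  r1: [   0    1    0  1/3    0  1/3 -1/3   -1]
  r2: [   0    0    1    0    0    0    0    2]
  r3: [   0    0    0    0    1    0    1   -1]
Fix exponent of X2 at 1, ℓ at 0, D at 0, X1 at 0; solve each RREF row for its pivot's exponent:
  r0: exp(ρ) + (-1)·1 = 0 ⇒ exp(ρ) = 1
  r1: exp(m) + (-1)·1 = 0 ⇒ exp(m) = 1
  r2: exp(ΔT) + (2)·1 = 0 ⇒ exp(ΔT) = -2
  r3: exp(i) + (-1)·1 = 0 ⇒ exp(i) = 1
Π_4 = ρ · m · ΔT^-2 · i · X2

["1", "1", "-2", "0", "1", "0", "0", "1"]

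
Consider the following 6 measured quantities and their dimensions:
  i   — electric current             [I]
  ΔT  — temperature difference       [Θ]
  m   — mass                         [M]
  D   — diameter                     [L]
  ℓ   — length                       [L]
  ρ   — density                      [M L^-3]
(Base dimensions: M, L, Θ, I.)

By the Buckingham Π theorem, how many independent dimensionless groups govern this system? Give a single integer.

Write exponents as rows M,L,Θ,I / cols i,ΔT,m,D,ℓ,ρ:
  M: [ 0  0  1  0  0  1]
  L: [ 0  0  0  1  1 -3]
  Θ: [ 0  1  0  0  0  0]
  I: [ 1  0  0  0  0  0]
Row reduction gives pivot columns i,ΔT,m,D; rank = 4
Π count = n − r = 6 − 4 = 2

2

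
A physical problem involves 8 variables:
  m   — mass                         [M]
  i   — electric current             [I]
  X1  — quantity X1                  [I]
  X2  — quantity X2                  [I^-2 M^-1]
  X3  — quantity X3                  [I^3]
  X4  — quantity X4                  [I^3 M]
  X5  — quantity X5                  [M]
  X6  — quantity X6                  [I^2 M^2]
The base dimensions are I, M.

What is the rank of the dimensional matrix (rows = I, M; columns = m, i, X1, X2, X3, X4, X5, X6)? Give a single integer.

2

Exponent matrix [I,M] × [m,i,X1,X2,X3,X4,X5,X6]:
  I: [ 0  1  1 -2  3  3  0  2]
  M: [ 1  0  0 -1  0  1  1  2]
Row reduction gives pivot columns m,i; rank = 2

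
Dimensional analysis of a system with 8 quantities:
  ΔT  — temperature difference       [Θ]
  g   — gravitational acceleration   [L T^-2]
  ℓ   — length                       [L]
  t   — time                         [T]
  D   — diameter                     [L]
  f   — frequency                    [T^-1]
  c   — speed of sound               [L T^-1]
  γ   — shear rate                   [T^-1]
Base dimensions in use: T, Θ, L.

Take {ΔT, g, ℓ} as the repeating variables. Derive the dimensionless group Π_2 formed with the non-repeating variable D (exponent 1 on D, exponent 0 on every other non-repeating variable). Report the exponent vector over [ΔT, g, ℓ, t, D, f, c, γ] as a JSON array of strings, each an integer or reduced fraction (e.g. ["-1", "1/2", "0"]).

["0", "0", "-1", "0", "1", "0", "0", "0"]

Dimensional matrix (T×Θ×L by ΔT×g×ℓ×t×D×f×c×γ):
  T: [ 0 -2  0  1  0 -1 -1 -1]
  Θ: [ 1  0  0  0  0  0  0  0]
  L: [ 0  1  1  0  1  0  1  0]
Row reduction gives pivot columns ΔT,g,ℓ; rank = 3
Pivot set = {ΔT,g,ℓ}, free = {t,D,f,c,γ}
RREF:
  r0: [   1    0    0    0    0    0    0    0]
  r1: [   0    1    0 -1/2    0  1/2  1/2  1/2]
  r2: [   0    0    1  1/2    1 -1/2  1/2 -1/2]
Fix exponent of D at 1, t at 0, f at 0, c at 0, γ at 0; solve each RREF row for its pivot's exponent:
  r0: exp(ΔT) + (0)·1 = 0 ⇒ exp(ΔT) = 0
  r1: exp(g) + (0)·1 = 0 ⇒ exp(g) = 0
  r2: exp(ℓ) + (1)·1 = 0 ⇒ exp(ℓ) = -1
Π_2 = ℓ^-1 · D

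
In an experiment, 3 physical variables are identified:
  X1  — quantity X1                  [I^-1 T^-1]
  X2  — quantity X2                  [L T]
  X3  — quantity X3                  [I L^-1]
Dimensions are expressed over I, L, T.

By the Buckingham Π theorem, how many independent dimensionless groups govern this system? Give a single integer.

Write exponents as rows I,L,T / cols X1,X2,X3:
  I: [-1  0  1]
  L: [ 0  1 -1]
  T: [-1  1  0]
Echelon form has 2 nonzero rows (pivots: X1,X2)
Π count = n − r = 3 − 2 = 1

1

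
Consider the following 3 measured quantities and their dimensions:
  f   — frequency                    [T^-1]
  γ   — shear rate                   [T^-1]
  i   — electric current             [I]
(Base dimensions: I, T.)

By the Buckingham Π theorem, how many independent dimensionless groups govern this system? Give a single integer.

1

Exponent matrix [I,T] × [f,γ,i]:
  I: [ 0  0  1]
  T: [-1 -1  0]
Echelon form has 2 nonzero rows (pivots: f,i)
Π count = n − r = 3 − 2 = 1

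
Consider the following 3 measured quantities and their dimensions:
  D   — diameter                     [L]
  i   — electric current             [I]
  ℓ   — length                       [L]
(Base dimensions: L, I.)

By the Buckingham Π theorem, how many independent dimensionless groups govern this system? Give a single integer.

Write exponents as rows L,I / cols D,i,ℓ:
  L: [ 1  0  1]
  I: [ 0  1  0]
RREF → pivots at {D,i} ⇒ r = 2
Π count = n − r = 3 − 2 = 1

1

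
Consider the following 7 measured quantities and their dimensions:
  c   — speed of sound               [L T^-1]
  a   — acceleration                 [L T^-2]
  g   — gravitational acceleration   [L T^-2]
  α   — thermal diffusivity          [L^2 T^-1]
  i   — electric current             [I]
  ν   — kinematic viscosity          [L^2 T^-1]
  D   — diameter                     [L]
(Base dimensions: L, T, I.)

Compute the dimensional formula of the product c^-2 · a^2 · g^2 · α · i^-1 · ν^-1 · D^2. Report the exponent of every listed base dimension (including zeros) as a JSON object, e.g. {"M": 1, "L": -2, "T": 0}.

{"L": 4, "T": -6, "I": -1}

Write exponents as rows L,T,I / cols c,a,g,α,i,ν,D:
  L: [ 1  1  1  2  0  2  1]
  T: [-1 -2 -2 -1  0 -1  0]
  I: [ 0  0  0  0  1  0  0]
  [L]: (-2)·1+(2)·1+(2)·1+(1)·2+(-1)·0+(-1)·2+(2)·1 = 4
  [T]: (-2)·-1+(2)·-2+(2)·-2+(1)·-1+(-1)·0+(-1)·-1+(2)·0 = -6
  [I]: (-2)·0+(2)·0+(2)·0+(1)·0+(-1)·1+(-1)·0+(2)·0 = -1
⇒ L^4 T^-6 I^-1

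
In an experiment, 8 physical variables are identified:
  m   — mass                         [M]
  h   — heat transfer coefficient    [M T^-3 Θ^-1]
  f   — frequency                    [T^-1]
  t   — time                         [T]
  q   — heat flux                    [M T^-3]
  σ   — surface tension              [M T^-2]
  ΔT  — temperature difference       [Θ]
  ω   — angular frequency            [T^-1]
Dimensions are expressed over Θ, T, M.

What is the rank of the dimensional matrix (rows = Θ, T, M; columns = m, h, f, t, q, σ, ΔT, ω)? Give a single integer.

3

Dimensional matrix (Θ×T×M by m×h×f×t×q×σ×ΔT×ω):
  Θ: [ 0 -1  0  0  0  0  1  0]
  T: [ 0 -3 -1  1 -3 -2  0 -1]
  M: [ 1  1  0  0  1  1  0  0]
RREF → pivots at {m,h,f} ⇒ r = 3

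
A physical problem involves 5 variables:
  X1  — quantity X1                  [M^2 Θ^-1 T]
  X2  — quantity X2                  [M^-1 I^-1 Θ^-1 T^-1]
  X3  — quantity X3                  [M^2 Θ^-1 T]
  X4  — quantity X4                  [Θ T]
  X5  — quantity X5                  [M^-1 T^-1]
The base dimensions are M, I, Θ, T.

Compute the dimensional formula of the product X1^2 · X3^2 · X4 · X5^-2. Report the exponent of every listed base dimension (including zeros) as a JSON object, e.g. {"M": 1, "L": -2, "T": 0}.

{"M": 10, "I": 0, "Θ": -3, "T": 7}

Dimensional matrix (M×I×Θ×T by X1×X2×X3×X4×X5):
  M: [ 2 -1  2  0 -1]
  I: [ 0 -1  0  0  0]
  Θ: [-1 -1 -1  1  0]
  T: [ 1 -1  1  1 -1]
  [M]: (2)·2+(2)·2+(1)·0+(-2)·-1 = 10
  [I]: (2)·0+(2)·0+(1)·0+(-2)·0 = 0
  [Θ]: (2)·-1+(2)·-1+(1)·1+(-2)·0 = -3
  [T]: (2)·1+(2)·1+(1)·1+(-2)·-1 = 7
⇒ M^10 Θ^-3 T^7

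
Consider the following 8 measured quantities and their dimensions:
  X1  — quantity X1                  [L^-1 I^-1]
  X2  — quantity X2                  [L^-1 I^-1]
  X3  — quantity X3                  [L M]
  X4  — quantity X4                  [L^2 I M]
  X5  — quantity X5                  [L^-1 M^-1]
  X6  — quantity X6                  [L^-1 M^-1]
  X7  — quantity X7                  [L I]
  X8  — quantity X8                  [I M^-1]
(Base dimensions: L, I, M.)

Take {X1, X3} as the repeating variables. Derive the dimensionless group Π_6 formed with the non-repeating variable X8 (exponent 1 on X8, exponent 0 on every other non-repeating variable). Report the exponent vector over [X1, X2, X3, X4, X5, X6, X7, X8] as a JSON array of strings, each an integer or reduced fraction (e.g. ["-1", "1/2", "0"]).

Write exponents as rows L,I,M / cols X1,X2,X3,X4,X5,X6,X7,X8:
  L: [-1 -1  1  2 -1 -1  1  0]
  I: [-1 -1  0  1  0  0  1  1]
  M: [ 0  0  1  1 -1 -1  0 -1]
Row reduction gives pivot columns X1,X3; rank = 2
Repeat: X1,X3; free: X2,X4,X5,X6,X7,X8
RREF:
  r0: [   1    1    0   -1    0    0   -1   -1]
  r1: [   0    0    1    1   -1   -1    0   -1]
  r2: [   0    0    0    0    0    0    0    0]
Fix exponent of X8 at 1, X2 at 0, X4 at 0, X5 at 0, X6 at 0, X7 at 0; solve each RREF row for its pivot's exponent:
  r0: exp(X1) + (-1)·1 = 0 ⇒ exp(X1) = 1
  r1: exp(X3) + (-1)·1 = 0 ⇒ exp(X3) = 1
Π_6 = X1 · X3 · X8

["1", "0", "1", "0", "0", "0", "0", "1"]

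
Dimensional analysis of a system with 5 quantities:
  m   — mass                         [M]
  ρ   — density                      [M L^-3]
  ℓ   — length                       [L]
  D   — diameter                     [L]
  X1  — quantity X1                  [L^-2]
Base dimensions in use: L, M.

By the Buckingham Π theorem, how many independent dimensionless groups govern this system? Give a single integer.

3

Dimensional matrix (L×M by m×ρ×ℓ×D×X1):
  L: [ 0 -3  1  1 -2]
  M: [ 1  1  0  0  0]
Row reduction gives pivot columns m,ρ; rank = 2
5 vars − rank 2 = 3 Π groups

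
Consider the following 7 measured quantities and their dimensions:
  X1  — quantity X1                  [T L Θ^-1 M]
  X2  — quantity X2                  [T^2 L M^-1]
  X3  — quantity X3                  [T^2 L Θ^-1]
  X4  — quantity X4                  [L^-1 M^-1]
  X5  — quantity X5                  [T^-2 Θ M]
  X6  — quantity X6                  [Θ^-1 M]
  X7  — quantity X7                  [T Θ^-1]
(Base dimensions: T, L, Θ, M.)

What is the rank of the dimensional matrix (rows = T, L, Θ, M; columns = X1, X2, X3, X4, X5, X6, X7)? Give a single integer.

3

Write exponents as rows T,L,Θ,M / cols X1,X2,X3,X4,X5,X6,X7:
  T: [ 1  2  2  0 -2  0  1]
  L: [ 1  1  1 -1  0  0  0]
  Θ: [-1  0 -1  0  1 -1 -1]
  M: [ 1 -1  0 -1  1  1  0]
RREF → pivots at {X1,X2,X3} ⇒ r = 3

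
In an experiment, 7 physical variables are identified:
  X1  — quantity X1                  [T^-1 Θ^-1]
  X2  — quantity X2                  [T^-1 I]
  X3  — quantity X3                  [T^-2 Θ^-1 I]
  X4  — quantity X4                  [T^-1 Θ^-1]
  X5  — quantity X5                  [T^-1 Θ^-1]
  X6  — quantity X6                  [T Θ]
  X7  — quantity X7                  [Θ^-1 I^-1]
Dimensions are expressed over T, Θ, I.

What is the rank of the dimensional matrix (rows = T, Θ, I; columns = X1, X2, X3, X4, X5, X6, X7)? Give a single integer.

Write exponents as rows T,Θ,I / cols X1,X2,X3,X4,X5,X6,X7:
  T: [-1 -1 -2 -1 -1  1  0]
  Θ: [-1  0 -1 -1 -1  1 -1]
  I: [ 0  1  1  0  0  0 -1]
RREF → pivots at {X1,X2} ⇒ r = 2

2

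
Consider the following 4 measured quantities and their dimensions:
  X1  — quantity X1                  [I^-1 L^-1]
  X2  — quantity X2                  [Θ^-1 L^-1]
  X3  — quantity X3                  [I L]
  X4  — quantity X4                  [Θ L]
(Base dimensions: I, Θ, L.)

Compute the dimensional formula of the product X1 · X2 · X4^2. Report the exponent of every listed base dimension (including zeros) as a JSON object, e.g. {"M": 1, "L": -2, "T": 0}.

{"I": -1, "Θ": 1, "L": 0}

Exponent matrix [I,Θ,L] × [X1,X2,X3,X4]:
  I: [-1  0  1  0]
  Θ: [ 0 -1  0  1]
  L: [-1 -1  1  1]
  [I]: (1)·-1+(1)·0+(2)·0 = -1
  [Θ]: (1)·0+(1)·-1+(2)·1 = 1
  [L]: (1)·-1+(1)·-1+(2)·1 = 0
⇒ I^-1 Θ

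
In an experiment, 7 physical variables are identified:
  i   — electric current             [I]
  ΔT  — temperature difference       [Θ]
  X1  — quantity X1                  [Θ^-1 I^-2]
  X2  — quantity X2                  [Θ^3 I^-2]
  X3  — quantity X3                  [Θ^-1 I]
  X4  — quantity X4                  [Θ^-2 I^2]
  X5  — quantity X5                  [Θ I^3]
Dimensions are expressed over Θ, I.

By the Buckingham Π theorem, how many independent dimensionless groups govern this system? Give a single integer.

5

Exponent matrix [Θ,I] × [i,ΔT,X1,X2,X3,X4,X5]:
  Θ: [ 0  1 -1  3 -1 -2  1]
  I: [ 1  0 -2 -2  1  2  3]
Echelon form has 2 nonzero rows (pivots: i,ΔT)
n=7, r=2 ⇒ 5 dimensionless groups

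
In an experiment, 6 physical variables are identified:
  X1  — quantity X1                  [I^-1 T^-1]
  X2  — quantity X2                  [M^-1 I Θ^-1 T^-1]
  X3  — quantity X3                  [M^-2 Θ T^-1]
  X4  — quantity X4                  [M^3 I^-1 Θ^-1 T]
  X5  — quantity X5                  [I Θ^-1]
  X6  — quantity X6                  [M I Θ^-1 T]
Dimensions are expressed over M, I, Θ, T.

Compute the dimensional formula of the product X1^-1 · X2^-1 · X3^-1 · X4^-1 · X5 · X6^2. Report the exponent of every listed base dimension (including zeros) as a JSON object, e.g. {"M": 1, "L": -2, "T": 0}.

Write exponents as rows M,I,Θ,T / cols X1,X2,X3,X4,X5,X6:
  M: [ 0 -1 -2  3  0  1]
  I: [-1  1  0 -1  1  1]
  Θ: [ 0 -1  1 -1 -1 -1]
  T: [-1 -1 -1  1  0  1]
  [M]: (-1)·0+(-1)·-1+(-1)·-2+(-1)·3+(1)·0+(2)·1 = 2
  [I]: (-1)·-1+(-1)·1+(-1)·0+(-1)·-1+(1)·1+(2)·1 = 4
  [Θ]: (-1)·0+(-1)·-1+(-1)·1+(-1)·-1+(1)·-1+(2)·-1 = -2
  [T]: (-1)·-1+(-1)·-1+(-1)·-1+(-1)·1+(1)·0+(2)·1 = 4
⇒ M^2 I^4 Θ^-2 T^4

{"M": 2, "I": 4, "Θ": -2, "T": 4}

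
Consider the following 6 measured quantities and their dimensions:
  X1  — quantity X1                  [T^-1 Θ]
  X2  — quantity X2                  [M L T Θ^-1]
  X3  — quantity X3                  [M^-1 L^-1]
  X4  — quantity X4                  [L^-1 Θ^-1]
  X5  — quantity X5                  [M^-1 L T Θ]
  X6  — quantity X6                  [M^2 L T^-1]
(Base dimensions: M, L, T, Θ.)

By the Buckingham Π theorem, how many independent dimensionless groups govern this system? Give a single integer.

3

Exponent matrix [M,L,T,Θ] × [X1,X2,X3,X4,X5,X6]:
  M: [ 0  1 -1  0 -1  2]
  L: [ 0  1 -1 -1  1  1]
  T: [-1  1  0  0  1 -1]
  Θ: [ 1 -1  0 -1  1  0]
Echelon form has 3 nonzero rows (pivots: X1,X2,X4)
6 vars − rank 3 = 3 Π groups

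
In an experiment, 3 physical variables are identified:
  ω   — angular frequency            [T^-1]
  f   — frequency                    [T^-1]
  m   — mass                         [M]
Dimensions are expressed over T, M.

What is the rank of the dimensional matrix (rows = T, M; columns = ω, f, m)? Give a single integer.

2

Dimensional matrix (T×M by ω×f×m):
  T: [-1 -1  0]
  M: [ 0  0  1]
Row reduction gives pivot columns ω,m; rank = 2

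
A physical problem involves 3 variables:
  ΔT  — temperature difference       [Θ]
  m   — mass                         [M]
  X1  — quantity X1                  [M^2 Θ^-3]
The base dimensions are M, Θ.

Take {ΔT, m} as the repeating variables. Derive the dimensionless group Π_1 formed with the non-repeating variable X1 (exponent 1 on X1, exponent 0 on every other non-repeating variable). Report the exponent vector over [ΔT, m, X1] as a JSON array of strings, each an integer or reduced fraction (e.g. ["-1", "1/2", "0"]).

Write exponents as rows M,Θ / cols ΔT,m,X1:
  M: [ 0  1  2]
  Θ: [ 1  0 -3]
RREF → pivots at {ΔT,m} ⇒ r = 2
Pivot set = {ΔT,m}, free = {X1}
RREF:
  r0: [   1    0   -3]
  r1: [   0    1    2]
Fix exponent of X1 at 1; solve each RREF row for its pivot's exponent:
  r0: exp(ΔT) + (-3)·1 = 0 ⇒ exp(ΔT) = 3
  r1: exp(m) + (2)·1 = 0 ⇒ exp(m) = -2
Π_1 = ΔT^3 · m^-2 · X1

["3", "-2", "1"]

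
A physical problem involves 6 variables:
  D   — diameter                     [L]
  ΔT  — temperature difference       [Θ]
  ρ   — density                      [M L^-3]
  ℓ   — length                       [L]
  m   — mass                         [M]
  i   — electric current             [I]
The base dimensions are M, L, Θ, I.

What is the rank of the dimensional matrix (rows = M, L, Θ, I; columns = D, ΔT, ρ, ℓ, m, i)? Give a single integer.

4

Write exponents as rows M,L,Θ,I / cols D,ΔT,ρ,ℓ,m,i:
  M: [ 0  0  1  0  1  0]
  L: [ 1  0 -3  1  0  0]
  Θ: [ 0  1  0  0  0  0]
  I: [ 0  0  0  0  0  1]
RREF → pivots at {D,ΔT,ρ,i} ⇒ r = 4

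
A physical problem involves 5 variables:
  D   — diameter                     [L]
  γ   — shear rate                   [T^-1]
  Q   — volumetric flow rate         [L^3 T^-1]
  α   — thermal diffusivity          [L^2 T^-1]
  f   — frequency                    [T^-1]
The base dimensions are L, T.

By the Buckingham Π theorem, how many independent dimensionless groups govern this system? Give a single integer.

3

Exponent matrix [L,T] × [D,γ,Q,α,f]:
  L: [ 1  0  3  2  0]
  T: [ 0 -1 -1 -1 -1]
Echelon form has 2 nonzero rows (pivots: D,γ)
Π count = n − r = 5 − 2 = 3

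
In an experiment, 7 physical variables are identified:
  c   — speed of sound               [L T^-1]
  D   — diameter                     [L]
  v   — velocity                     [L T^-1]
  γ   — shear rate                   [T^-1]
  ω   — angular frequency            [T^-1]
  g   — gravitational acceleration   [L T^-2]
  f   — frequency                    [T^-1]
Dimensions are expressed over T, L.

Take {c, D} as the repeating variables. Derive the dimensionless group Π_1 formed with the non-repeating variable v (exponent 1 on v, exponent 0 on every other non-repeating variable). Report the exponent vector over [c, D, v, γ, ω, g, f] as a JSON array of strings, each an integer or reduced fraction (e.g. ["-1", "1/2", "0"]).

Write exponents as rows T,L / cols c,D,v,γ,ω,g,f:
  T: [-1  0 -1 -1 -1 -2 -1]
  L: [ 1  1  1  0  0  1  0]
RREF → pivots at {c,D} ⇒ r = 2
Repeat: c,D; free: v,γ,ω,g,f
RREF:
  r0: [   1    0    1    1    1    2    1]
  r1: [   0    1    0   -1   -1   -1   -1]
Fix exponent of v at 1, γ at 0, ω at 0, g at 0, f at 0; solve each RREF row for its pivot's exponent:
  r0: exp(c) + (1)·1 = 0 ⇒ exp(c) = -1
  r1: exp(D) + (0)·1 = 0 ⇒ exp(D) = 0
Π_1 = c^-1 · v

["-1", "0", "1", "0", "0", "0", "0"]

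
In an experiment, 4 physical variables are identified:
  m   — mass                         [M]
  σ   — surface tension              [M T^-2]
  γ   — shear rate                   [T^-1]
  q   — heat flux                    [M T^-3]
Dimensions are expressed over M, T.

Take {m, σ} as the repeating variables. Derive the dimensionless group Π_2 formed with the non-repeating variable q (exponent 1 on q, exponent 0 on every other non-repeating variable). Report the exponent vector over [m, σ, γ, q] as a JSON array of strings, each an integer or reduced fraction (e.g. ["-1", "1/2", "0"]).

Exponent matrix [M,T] × [m,σ,γ,q]:
  M: [ 1  1  0  1]
  T: [ 0 -2 -1 -3]
Row reduction gives pivot columns m,σ; rank = 2
Pivot set = {m,σ}, free = {γ,q}
RREF:
  r0: [   1    0 -1/2 -1/2]
  r1: [   0    1  1/2  3/2]
Fix exponent of q at 1, γ at 0; solve each RREF row for its pivot's exponent:
  r0: exp(m) + (-1/2)·1 = 0 ⇒ exp(m) = 1/2
  r1: exp(σ) + (3/2)·1 = 0 ⇒ exp(σ) = -3/2
Π_2 = m^(1/2) · σ^(-3/2) · q

["1/2", "-3/2", "0", "1"]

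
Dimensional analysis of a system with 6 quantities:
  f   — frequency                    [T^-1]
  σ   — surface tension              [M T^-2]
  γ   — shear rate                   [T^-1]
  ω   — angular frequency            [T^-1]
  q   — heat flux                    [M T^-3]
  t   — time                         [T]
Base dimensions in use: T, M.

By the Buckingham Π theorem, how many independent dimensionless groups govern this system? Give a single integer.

Exponent matrix [T,M] × [f,σ,γ,ω,q,t]:
  T: [-1 -2 -1 -1 -3  1]
  M: [ 0  1  0  0  1  0]
Row reduction gives pivot columns f,σ; rank = 2
Π count = n − r = 6 − 2 = 4

4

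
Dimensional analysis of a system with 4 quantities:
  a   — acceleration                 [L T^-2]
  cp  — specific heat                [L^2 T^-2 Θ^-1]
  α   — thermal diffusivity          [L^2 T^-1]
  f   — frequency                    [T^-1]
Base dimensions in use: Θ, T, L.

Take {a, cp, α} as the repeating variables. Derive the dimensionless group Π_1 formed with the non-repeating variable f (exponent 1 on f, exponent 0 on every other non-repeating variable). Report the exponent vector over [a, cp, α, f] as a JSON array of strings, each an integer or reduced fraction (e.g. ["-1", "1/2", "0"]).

Dimensional matrix (Θ×T×L by a×cp×α×f):
  Θ: [ 0 -1  0  0]
  T: [-2 -2 -1 -1]
  L: [ 1  2  2  0]
Row reduction gives pivot columns a,cp,α; rank = 3
Pivot set = {a,cp,α}, free = {f}
RREF:
  r0: [   1    0    0  2/3]
  r1: [   0    1    0    0]
  r2: [   0    0    1 -1/3]
Fix exponent of f at 1; solve each RREF row for its pivot's exponent:
  r0: exp(a) + (2/3)·1 = 0 ⇒ exp(a) = -2/3
  r1: exp(cp) + (0)·1 = 0 ⇒ exp(cp) = 0
  r2: exp(α) + (-1/3)·1 = 0 ⇒ exp(α) = 1/3
Π_1 = a^(-2/3) · α^(1/3) · f

["-2/3", "0", "1/3", "1"]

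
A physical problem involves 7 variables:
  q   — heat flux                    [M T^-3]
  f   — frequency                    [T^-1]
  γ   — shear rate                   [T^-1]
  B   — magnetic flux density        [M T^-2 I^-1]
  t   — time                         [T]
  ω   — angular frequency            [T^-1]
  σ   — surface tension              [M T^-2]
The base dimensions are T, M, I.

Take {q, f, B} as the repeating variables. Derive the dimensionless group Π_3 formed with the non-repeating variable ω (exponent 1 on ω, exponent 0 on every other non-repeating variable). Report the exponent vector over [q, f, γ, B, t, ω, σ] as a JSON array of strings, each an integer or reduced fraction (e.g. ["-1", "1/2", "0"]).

Exponent matrix [T,M,I] × [q,f,γ,B,t,ω,σ]:
  T: [-3 -1 -1 -2  1 -1 -2]
  M: [ 1  0  0  1  0  0  1]
  I: [ 0  0  0 -1  0  0  0]
Row reduction gives pivot columns q,f,B; rank = 3
Repeat: q,f,B; free: γ,t,ω,σ
RREF:
  r0: [   1    0    0    0    0    0    1]
  r1: [   0    1    1    0   -1    1   -1]
  r2: [   0    0    0    1    0    0    0]
Fix exponent of ω at 1, γ at 0, t at 0, σ at 0; solve each RREF row for its pivot's exponent:
  r0: exp(q) + (0)·1 = 0 ⇒ exp(q) = 0
  r1: exp(f) + (1)·1 = 0 ⇒ exp(f) = -1
  r2: exp(B) + (0)·1 = 0 ⇒ exp(B) = 0
Π_3 = f^-1 · ω

["0", "-1", "0", "0", "0", "1", "0"]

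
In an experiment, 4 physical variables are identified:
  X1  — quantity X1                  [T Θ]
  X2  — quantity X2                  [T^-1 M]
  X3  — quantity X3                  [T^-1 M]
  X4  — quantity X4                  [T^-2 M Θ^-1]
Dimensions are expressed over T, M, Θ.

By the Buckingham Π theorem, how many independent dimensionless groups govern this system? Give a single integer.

2

Dimensional matrix (T×M×Θ by X1×X2×X3×X4):
  T: [ 1 -1 -1 -2]
  M: [ 0  1  1  1]
  Θ: [ 1  0  0 -1]
Echelon form has 2 nonzero rows (pivots: X1,X2)
4 vars − rank 2 = 2 Π groups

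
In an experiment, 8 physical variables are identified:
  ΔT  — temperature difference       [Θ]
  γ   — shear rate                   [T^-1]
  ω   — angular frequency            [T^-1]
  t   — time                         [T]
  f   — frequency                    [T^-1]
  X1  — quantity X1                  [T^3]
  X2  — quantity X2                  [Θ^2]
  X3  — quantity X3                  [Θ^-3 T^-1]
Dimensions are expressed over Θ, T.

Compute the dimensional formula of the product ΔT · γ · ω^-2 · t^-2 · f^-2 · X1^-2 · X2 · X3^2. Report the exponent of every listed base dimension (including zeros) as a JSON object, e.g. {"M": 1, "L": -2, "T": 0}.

Write exponents as rows Θ,T / cols ΔT,γ,ω,t,f,X1,X2,X3:
  Θ: [ 1  0  0  0  0  0  2 -3]
  T: [ 0 -1 -1  1 -1  3  0 -1]
  [Θ]: (1)·1+(1)·0+(-2)·0+(-2)·0+(-2)·0+(-2)·0+(1)·2+(2)·-3 = -3
  [T]: (1)·0+(1)·-1+(-2)·-1+(-2)·1+(-2)·-1+(-2)·3+(1)·0+(2)·-1 = -7
⇒ Θ^-3 T^-7

{"Θ": -3, "T": -7}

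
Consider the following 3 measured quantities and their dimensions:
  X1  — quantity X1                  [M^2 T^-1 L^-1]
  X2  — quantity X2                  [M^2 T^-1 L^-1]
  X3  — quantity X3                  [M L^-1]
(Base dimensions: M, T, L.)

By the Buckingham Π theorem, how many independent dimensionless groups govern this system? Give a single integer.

Exponent matrix [M,T,L] × [X1,X2,X3]:
  M: [ 2  2  1]
  T: [-1 -1  0]
  L: [-1 -1 -1]
Row reduction gives pivot columns X1,X3; rank = 2
n=3, r=2 ⇒ 1 dimensionless group

1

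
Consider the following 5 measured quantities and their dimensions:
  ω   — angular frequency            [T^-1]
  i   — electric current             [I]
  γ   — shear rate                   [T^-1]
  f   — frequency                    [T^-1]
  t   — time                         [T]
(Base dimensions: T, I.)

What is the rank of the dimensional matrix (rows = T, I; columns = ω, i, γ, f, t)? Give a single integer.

2

Exponent matrix [T,I] × [ω,i,γ,f,t]:
  T: [-1  0 -1 -1  1]
  I: [ 0  1  0  0  0]
Echelon form has 2 nonzero rows (pivots: ω,i)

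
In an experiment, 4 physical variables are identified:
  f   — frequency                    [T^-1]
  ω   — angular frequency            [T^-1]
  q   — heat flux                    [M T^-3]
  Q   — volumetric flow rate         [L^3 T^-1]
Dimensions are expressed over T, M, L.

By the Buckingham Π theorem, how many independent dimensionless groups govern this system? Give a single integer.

1

Write exponents as rows T,M,L / cols f,ω,q,Q:
  T: [-1 -1 -3 -1]
  M: [ 0  0  1  0]
  L: [ 0  0  0  3]
Echelon form has 3 nonzero rows (pivots: f,q,Q)
n=4, r=3 ⇒ 1 dimensionless group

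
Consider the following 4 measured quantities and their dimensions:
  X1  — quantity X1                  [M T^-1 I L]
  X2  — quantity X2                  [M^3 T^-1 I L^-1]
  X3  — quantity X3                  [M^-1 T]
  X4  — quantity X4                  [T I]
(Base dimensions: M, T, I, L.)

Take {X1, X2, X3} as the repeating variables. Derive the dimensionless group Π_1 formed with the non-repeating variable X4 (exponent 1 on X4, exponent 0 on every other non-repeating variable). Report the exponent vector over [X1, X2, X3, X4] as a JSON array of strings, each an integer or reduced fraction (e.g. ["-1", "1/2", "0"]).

["-1/2", "-1/2", "-2", "1"]

Write exponents as rows M,T,I,L / cols X1,X2,X3,X4:
  M: [ 1  3 -1  0]
  T: [-1 -1  1  1]
  I: [ 1  1  0  1]
  L: [ 1 -1  0  0]
Echelon form has 3 nonzero rows (pivots: X1,X2,X3)
Pivot set = {X1,X2,X3}, free = {X4}
RREF:
  r0: [   1    0    0  1/2]
  r1: [   0    1    0  1/2]
  r2: [   0    0    1    2]
  r3: [   0    0    0    0]
Fix exponent of X4 at 1; solve each RREF row for its pivot's exponent:
  r0: exp(X1) + (1/2)·1 = 0 ⇒ exp(X1) = -1/2
  r1: exp(X2) + (1/2)·1 = 0 ⇒ exp(X2) = -1/2
  r2: exp(X3) + (2)·1 = 0 ⇒ exp(X3) = -2
Π_1 = X1^(-1/2) · X2^(-1/2) · X3^-2 · X4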